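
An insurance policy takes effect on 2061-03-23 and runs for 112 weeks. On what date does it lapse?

Adding 112 weeks = 784 days from March 23, 2061.
March has 31 days, so 31 − 23 = 8 days remain after March 23, 2061; 784 − 8 = 776 left.
April 2061 has 30 days: 776 − 30 = 746 left.
May 2061 has 31 days: 746 − 31 = 715 left.
June 2061 has 30 days: 715 − 30 = 685 left.
July 2061 has 31 days: 685 − 31 = 654 left.
August 2061 has 31 days: 654 − 31 = 623 left.
September 2061 has 30 days: 623 − 30 = 593 left.
October 2061 has 31 days: 593 − 31 = 562 left.
November 2061 has 30 days: 562 − 30 = 532 left.
December 2061 has 31 days: 532 − 31 = 501 left.
January 2062 has 31 days: 501 − 31 = 470 left.
February 2062 has 28 days (2062 is not a leap year): 470 − 28 = 442 left.
March 2062 has 31 days: 442 − 31 = 411 left.
April 2062 has 30 days: 411 − 30 = 381 left.
May 2062 has 31 days: 381 − 31 = 350 left.
June 2062 has 30 days: 350 − 30 = 320 left.
July 2062 has 31 days: 320 − 31 = 289 left.
August 2062 has 31 days: 289 − 31 = 258 left.
September 2062 has 30 days: 258 − 30 = 228 left.
October 2062 has 31 days: 228 − 31 = 197 left.
November 2062 has 30 days: 197 − 30 = 167 left.
December 2062 has 31 days: 167 − 31 = 136 left.
January 2063 has 31 days: 136 − 31 = 105 left.
February 2063 has 28 days (2063 is not a leap year): 105 − 28 = 77 left.
March 2063 has 31 days: 77 − 31 = 46 left.
April 2063 has 30 days: 46 − 30 = 16 left.
16 days into May 2063 → May 16, 2063.

May 16, 2063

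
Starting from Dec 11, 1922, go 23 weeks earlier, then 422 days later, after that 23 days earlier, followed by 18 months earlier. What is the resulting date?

February 6, 1922

Subtracting 23 weeks (= 161 days) from December 11, 1922:
Going back 11 days from December 11, 1922 reaches the end of the previous month; 161 − 11 = 150 left.
November 1922 has 30 days: 150 − 30 = 120 left.
October 1922 has 31 days: 120 − 31 = 89 left.
September 1922 has 30 days: 89 − 30 = 59 left.
August 1922 has 31 days: 59 − 31 = 28 left.
July 1922 has 31 days; 31 − 28 = 3 → July 3, 1922.
Counting forward 422 days from July 3, 1922:
July has 31 days, so 31 − 3 = 28 days remain after July 3, 1922; 422 − 28 = 394 left.
August 1922 has 31 days: 394 − 31 = 363 left.
September 1922 has 30 days: 363 − 30 = 333 left.
October 1922 has 31 days: 333 − 31 = 302 left.
November 1922 has 30 days: 302 − 30 = 272 left.
December 1922 has 31 days: 272 − 31 = 241 left.
January 1923 has 31 days: 241 − 31 = 210 left.
February 1923 has 28 days (1923 is not a leap year): 210 − 28 = 182 left.
March 1923 has 31 days: 182 − 31 = 151 left.
April 1923 has 30 days: 151 − 30 = 121 left.
May 1923 has 31 days: 121 − 31 = 90 left.
June 1923 has 30 days: 90 − 30 = 60 left.
July 1923 has 31 days: 60 − 31 = 29 left.
29 days into August 1923 → August 29, 1923.
Going back 23 days from August 29, 1923:
29 − 23 = 6, still in August 1923.
Going back 18 months from August 6, 1923:
month 8 − 18 = -10, which is month 2 of year 1922 → February 1922.
Day 6 is valid in February, giving February 6, 1922.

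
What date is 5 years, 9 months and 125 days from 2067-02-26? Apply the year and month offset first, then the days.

March 31, 2073

Counting forward 5 years, 9 months and 125 days from February 26, 2067: first the month/year part, then the days.
+5 years → 2072; month 2 + 9 = 11 → November 2072.
Day 26 is valid in November, giving November 26, 2072.
Now add 125 days from November 26, 2072.
November has 30 days, so 30 − 26 = 4 days remain after November 26, 2072; 125 − 4 = 121 left.
December 2072 has 31 days: 121 − 31 = 90 left.
January 2073 has 31 days: 90 − 31 = 59 left.
February 2073 has 28 days (2073 is not a leap year): 59 − 28 = 31 left.
31 days into March 2073 → March 31, 2073.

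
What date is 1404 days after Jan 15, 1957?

November 19, 1960

Adding 1404 days from January 15, 1957.
January has 31 days, so 31 − 15 = 16 days remain after January 15, 1957; 1404 − 16 = 1388 left.
February 1957 has 28 days (1957 is not a leap year): 1388 − 28 = 1360 left.
March 1957 has 31 days: 1360 − 31 = 1329 left.
April 1957 has 30 days: 1329 − 30 = 1299 left.
May 1957 has 31 days: 1299 − 31 = 1268 left.
June 1957 has 30 days: 1268 − 30 = 1238 left.
July 1957 has 31 days: 1238 − 31 = 1207 left.
August 1957 has 31 days: 1207 − 31 = 1176 left.
September 1957 has 30 days: 1176 − 30 = 1146 left.
October 1957 has 31 days: 1146 − 31 = 1115 left.
November 1957 has 30 days: 1115 − 30 = 1085 left.
December 1957 has 31 days: 1085 − 31 = 1054 left.
January 1958 has 31 days: 1054 − 31 = 1023 left.
February 1958 has 28 days (1958 is not a leap year): 1023 − 28 = 995 left.
March 1958 has 31 days: 995 − 31 = 964 left.
April 1958 has 30 days: 964 − 30 = 934 left.
May 1958 has 31 days: 934 − 31 = 903 left.
June 1958 has 30 days: 903 − 30 = 873 left.
July 1958 has 31 days: 873 − 31 = 842 left.
August 1958 has 31 days: 842 − 31 = 811 left.
September 1958 has 30 days: 811 − 30 = 781 left.
October 1958 has 31 days: 781 − 31 = 750 left.
November 1958 has 30 days: 750 − 30 = 720 left.
December 1958 has 31 days: 720 − 31 = 689 left.
January 1959 has 31 days: 689 − 31 = 658 left.
February 1959 has 28 days (1959 is not a leap year): 658 − 28 = 630 left.
March 1959 has 31 days: 630 − 31 = 599 left.
April 1959 has 30 days: 599 − 30 = 569 left.
May 1959 has 31 days: 569 − 31 = 538 left.
June 1959 has 30 days: 538 − 30 = 508 left.
July 1959 has 31 days: 508 − 31 = 477 left.
August 1959 has 31 days: 477 − 31 = 446 left.
September 1959 has 30 days: 446 − 30 = 416 left.
October 1959 has 31 days: 416 − 31 = 385 left.
November 1959 has 30 days: 385 − 30 = 355 left.
December 1959 has 31 days: 355 − 31 = 324 left.
January 1960 has 31 days: 324 − 31 = 293 left.
February 1960 has 29 days (1960 is a leap year): 293 − 29 = 264 left.
March 1960 has 31 days: 264 − 31 = 233 left.
April 1960 has 30 days: 233 − 30 = 203 left.
May 1960 has 31 days: 203 − 31 = 172 left.
June 1960 has 30 days: 172 − 30 = 142 left.
July 1960 has 31 days: 142 − 31 = 111 left.
August 1960 has 31 days: 111 − 31 = 80 left.
September 1960 has 30 days: 80 − 30 = 50 left.
October 1960 has 31 days: 50 − 31 = 19 left.
19 days into November 1960 → November 19, 1960.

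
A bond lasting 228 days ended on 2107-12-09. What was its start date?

April 25, 2107

Subtracting 228 days from December 9, 2107.
Going back 9 days from December 9, 2107 reaches the end of the previous month; 228 − 9 = 219 left.
November 2107 has 30 days: 219 − 30 = 189 left.
October 2107 has 31 days: 189 − 31 = 158 left.
September 2107 has 30 days: 158 − 30 = 128 left.
August 2107 has 31 days: 128 − 31 = 97 left.
July 2107 has 31 days: 97 − 31 = 66 left.
June 2107 has 30 days: 66 − 30 = 36 left.
May 2107 has 31 days: 36 − 31 = 5 left.
April 2107 has 30 days; 30 − 5 = 25 → April 25, 2107.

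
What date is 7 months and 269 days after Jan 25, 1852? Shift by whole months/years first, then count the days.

May 21, 1853

Advancing 7 months and 269 days from January 25, 1852: first the month/year part, then the days.
month 1 + 7 = 8 → August 1852.
Day 25 is valid in August, giving August 25, 1852.
Now add 269 days from August 25, 1852.
August has 31 days, so 31 − 25 = 6 days remain after August 25, 1852; 269 − 6 = 263 left.
September 1852 has 30 days: 263 − 30 = 233 left.
October 1852 has 31 days: 233 − 31 = 202 left.
November 1852 has 30 days: 202 − 30 = 172 left.
December 1852 has 31 days: 172 − 31 = 141 left.
January 1853 has 31 days: 141 − 31 = 110 left.
February 1853 has 28 days (1853 is not a leap year): 110 − 28 = 82 left.
March 1853 has 31 days: 82 − 31 = 51 left.
April 1853 has 30 days: 51 − 30 = 21 left.
21 days into May 1853 → May 21, 1853.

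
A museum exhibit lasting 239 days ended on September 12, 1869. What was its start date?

January 16, 1869

Counting back 239 days from September 12, 1869.
Going back 12 days from September 12, 1869 reaches the end of the previous month; 239 − 12 = 227 left.
August 1869 has 31 days: 227 − 31 = 196 left.
July 1869 has 31 days: 196 − 31 = 165 left.
June 1869 has 30 days: 165 − 30 = 135 left.
May 1869 has 31 days: 135 − 31 = 104 left.
April 1869 has 30 days: 104 − 30 = 74 left.
March 1869 has 31 days: 74 − 31 = 43 left.
February 1869 has 28 days (1869 is not a leap year): 43 − 28 = 15 left.
January 1869 has 31 days; 31 − 15 = 16 → January 16, 1869.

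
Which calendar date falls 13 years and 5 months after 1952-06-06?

Adding 13 years and 5 months from June 6, 1952.
+13 years → 1965; month 6 + 5 = 11 → November 1965.
Day 6 is valid in November, giving November 6, 1965.

November 6, 1965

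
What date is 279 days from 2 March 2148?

Counting forward 279 days from March 2, 2148.
March has 31 days, so 31 − 2 = 29 days remain after March 2, 2148; 279 − 29 = 250 left.
April 2148 has 30 days: 250 − 30 = 220 left.
May 2148 has 31 days: 220 − 31 = 189 left.
June 2148 has 30 days: 189 − 30 = 159 left.
July 2148 has 31 days: 159 − 31 = 128 left.
August 2148 has 31 days: 128 − 31 = 97 left.
September 2148 has 30 days: 97 − 30 = 67 left.
October 2148 has 31 days: 67 − 31 = 36 left.
November 2148 has 30 days: 36 − 30 = 6 left.
6 days into December 2148 → December 6, 2148.

December 6, 2148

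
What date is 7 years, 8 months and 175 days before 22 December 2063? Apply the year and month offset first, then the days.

October 30, 2055

Subtracting 7 years, 8 months and 175 days from December 22, 2063: first the month/year part, then the days.
-7 years → 2056; month 12 − 8 = 4 → April 2056.
Day 22 is valid in April, giving April 22, 2056.
Now subtract 175 days from April 22, 2056.
Going back 22 days from April 22, 2056 reaches the end of the previous month; 175 − 22 = 153 left.
March 2056 has 31 days: 153 − 31 = 122 left.
February 2056 has 29 days (2056 is a leap year): 122 − 29 = 93 left.
January 2056 has 31 days: 93 − 31 = 62 left.
December 2055 has 31 days: 62 − 31 = 31 left.
November 2055 has 30 days: 31 − 30 = 1 left.
October 2055 has 31 days; 31 − 1 = 30 → October 30, 2055.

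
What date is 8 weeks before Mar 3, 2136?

Subtracting 8 weeks = 56 days from March 3, 2136.
Going back 3 days from March 3, 2136 reaches the end of the previous month; 56 − 3 = 53 left.
February 2136 has 29 days (2136 is a leap year): 53 − 29 = 24 left.
January 2136 has 31 days; 31 − 24 = 7 → January 7, 2136.

January 7, 2136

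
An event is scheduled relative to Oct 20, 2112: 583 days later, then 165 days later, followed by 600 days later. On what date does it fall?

June 29, 2116

Advancing 583 days from October 20, 2112:
October has 31 days, so 31 − 20 = 11 days remain after October 20, 2112; 583 − 11 = 572 left.
November 2112 has 30 days: 572 − 30 = 542 left.
December 2112 has 31 days: 542 − 31 = 511 left.
January 2113 has 31 days: 511 − 31 = 480 left.
February 2113 has 28 days (2113 is not a leap year): 480 − 28 = 452 left.
March 2113 has 31 days: 452 − 31 = 421 left.
April 2113 has 30 days: 421 − 30 = 391 left.
May 2113 has 31 days: 391 − 31 = 360 left.
June 2113 has 30 days: 360 − 30 = 330 left.
July 2113 has 31 days: 330 − 31 = 299 left.
August 2113 has 31 days: 299 − 31 = 268 left.
September 2113 has 30 days: 268 − 30 = 238 left.
October 2113 has 31 days: 238 − 31 = 207 left.
November 2113 has 30 days: 207 − 30 = 177 left.
December 2113 has 31 days: 177 − 31 = 146 left.
January 2114 has 31 days: 146 − 31 = 115 left.
February 2114 has 28 days (2114 is not a leap year): 115 − 28 = 87 left.
March 2114 has 31 days: 87 − 31 = 56 left.
April 2114 has 30 days: 56 − 30 = 26 left.
26 days into May 2114 → May 26, 2114.
Adding 165 days from May 26, 2114:
May has 31 days, so 31 − 26 = 5 days remain after May 26, 2114; 165 − 5 = 160 left.
June 2114 has 30 days: 160 − 30 = 130 left.
July 2114 has 31 days: 130 − 31 = 99 left.
August 2114 has 31 days: 99 − 31 = 68 left.
September 2114 has 30 days: 68 − 30 = 38 left.
October 2114 has 31 days: 38 − 31 = 7 left.
7 days into November 2114 → November 7, 2114.
Counting forward 600 days from November 7, 2114:
November has 30 days, so 30 − 7 = 23 days remain after November 7, 2114; 600 − 23 = 577 left.
December 2114 has 31 days: 577 − 31 = 546 left.
January 2115 has 31 days: 546 − 31 = 515 left.
February 2115 has 28 days (2115 is not a leap year): 515 − 28 = 487 left.
March 2115 has 31 days: 487 − 31 = 456 left.
April 2115 has 30 days: 456 − 30 = 426 left.
May 2115 has 31 days: 426 − 31 = 395 left.
June 2115 has 30 days: 395 − 30 = 365 left.
July 2115 has 31 days: 365 − 31 = 334 left.
August 2115 has 31 days: 334 − 31 = 303 left.
September 2115 has 30 days: 303 − 30 = 273 left.
October 2115 has 31 days: 273 − 31 = 242 left.
November 2115 has 30 days: 242 − 30 = 212 left.
December 2115 has 31 days: 212 − 31 = 181 left.
January 2116 has 31 days: 181 − 31 = 150 left.
February 2116 has 29 days (2116 is a leap year): 150 − 29 = 121 left.
March 2116 has 31 days: 121 − 31 = 90 left.
April 2116 has 30 days: 90 − 30 = 60 left.
May 2116 has 31 days: 60 − 31 = 29 left.
29 days into June 2116 → June 29, 2116.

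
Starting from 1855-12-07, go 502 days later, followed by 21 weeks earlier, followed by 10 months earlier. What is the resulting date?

Adding 502 days from December 7, 1855:
December has 31 days, so 31 − 7 = 24 days remain after December 7, 1855; 502 − 24 = 478 left.
January 1856 has 31 days: 478 − 31 = 447 left.
February 1856 has 29 days (1856 is a leap year): 447 − 29 = 418 left.
March 1856 has 31 days: 418 − 31 = 387 left.
April 1856 has 30 days: 387 − 30 = 357 left.
May 1856 has 31 days: 357 − 31 = 326 left.
June 1856 has 30 days: 326 − 30 = 296 left.
July 1856 has 31 days: 296 − 31 = 265 left.
August 1856 has 31 days: 265 − 31 = 234 left.
September 1856 has 30 days: 234 − 30 = 204 left.
October 1856 has 31 days: 204 − 31 = 173 left.
November 1856 has 30 days: 173 − 30 = 143 left.
December 1856 has 31 days: 143 − 31 = 112 left.
January 1857 has 31 days: 112 − 31 = 81 left.
February 1857 has 28 days (1857 is not a leap year): 81 − 28 = 53 left.
March 1857 has 31 days: 53 − 31 = 22 left.
22 days into April 1857 → April 22, 1857.
Going back 21 weeks (= 147 days) from April 22, 1857:
Going back 22 days from April 22, 1857 reaches the end of the previous month; 147 − 22 = 125 left.
March 1857 has 31 days: 125 − 31 = 94 left.
February 1857 has 28 days (1857 is not a leap year): 94 − 28 = 66 left.
January 1857 has 31 days: 66 − 31 = 35 left.
December 1856 has 31 days: 35 − 31 = 4 left.
November 1856 has 30 days; 30 − 4 = 26 → November 26, 1856.
Counting back 10 months from November 26, 1856:
month 11 − 10 = 1 → January 1856.
Day 26 is valid in January, giving January 26, 1856.

January 26, 1856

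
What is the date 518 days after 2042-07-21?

December 21, 2043

Advancing 518 days from July 21, 2042.
July has 31 days, so 31 − 21 = 10 days remain after July 21, 2042; 518 − 10 = 508 left.
August 2042 has 31 days: 508 − 31 = 477 left.
September 2042 has 30 days: 477 − 30 = 447 left.
October 2042 has 31 days: 447 − 31 = 416 left.
November 2042 has 30 days: 416 − 30 = 386 left.
December 2042 has 31 days: 386 − 31 = 355 left.
January 2043 has 31 days: 355 − 31 = 324 left.
February 2043 has 28 days (2043 is not a leap year): 324 − 28 = 296 left.
March 2043 has 31 days: 296 − 31 = 265 left.
April 2043 has 30 days: 265 − 30 = 235 left.
May 2043 has 31 days: 235 − 31 = 204 left.
June 2043 has 30 days: 204 − 30 = 174 left.
July 2043 has 31 days: 174 − 31 = 143 left.
August 2043 has 31 days: 143 − 31 = 112 left.
September 2043 has 30 days: 112 − 30 = 82 left.
October 2043 has 31 days: 82 − 31 = 51 left.
November 2043 has 30 days: 51 − 30 = 21 left.
21 days into December 2043 → December 21, 2043.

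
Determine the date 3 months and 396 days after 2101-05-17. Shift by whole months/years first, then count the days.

Adding 3 months and 396 days from May 17, 2101: first the month/year part, then the days.
month 5 + 3 = 8 → August 2101.
Day 17 is valid in August, giving August 17, 2101.
Now add 396 days from August 17, 2101.
August has 31 days, so 31 − 17 = 14 days remain after August 17, 2101; 396 − 14 = 382 left.
September 2101 has 30 days: 382 − 30 = 352 left.
October 2101 has 31 days: 352 − 31 = 321 left.
November 2101 has 30 days: 321 − 30 = 291 left.
December 2101 has 31 days: 291 − 31 = 260 left.
January 2102 has 31 days: 260 − 31 = 229 left.
February 2102 has 28 days (2102 is not a leap year): 229 − 28 = 201 left.
March 2102 has 31 days: 201 − 31 = 170 left.
April 2102 has 30 days: 170 − 30 = 140 left.
May 2102 has 31 days: 140 − 31 = 109 left.
June 2102 has 30 days: 109 − 30 = 79 left.
July 2102 has 31 days: 79 − 31 = 48 left.
August 2102 has 31 days: 48 − 31 = 17 left.
17 days into September 2102 → September 17, 2102.

September 17, 2102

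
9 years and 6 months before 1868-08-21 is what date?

Counting back 9 years and 6 months from August 21, 1868.
-9 years → 1859; month 8 − 6 = 2 → February 1859.
Day 21 is valid in February, giving February 21, 1859.

February 21, 1859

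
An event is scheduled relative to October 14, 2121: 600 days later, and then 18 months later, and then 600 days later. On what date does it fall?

July 29, 2126

Advancing 600 days from October 14, 2121:
October has 31 days, so 31 − 14 = 17 days remain after October 14, 2121; 600 − 17 = 583 left.
November 2121 has 30 days: 583 − 30 = 553 left.
December 2121 has 31 days: 553 − 31 = 522 left.
January 2122 has 31 days: 522 − 31 = 491 left.
February 2122 has 28 days (2122 is not a leap year): 491 − 28 = 463 left.
March 2122 has 31 days: 463 − 31 = 432 left.
April 2122 has 30 days: 432 − 30 = 402 left.
May 2122 has 31 days: 402 − 31 = 371 left.
June 2122 has 30 days: 371 − 30 = 341 left.
July 2122 has 31 days: 341 − 31 = 310 left.
August 2122 has 31 days: 310 − 31 = 279 left.
September 2122 has 30 days: 279 − 30 = 249 left.
October 2122 has 31 days: 249 − 31 = 218 left.
November 2122 has 30 days: 218 − 30 = 188 left.
December 2122 has 31 days: 188 − 31 = 157 left.
January 2123 has 31 days: 157 − 31 = 126 left.
February 2123 has 28 days (2123 is not a leap year): 126 − 28 = 98 left.
March 2123 has 31 days: 98 − 31 = 67 left.
April 2123 has 30 days: 67 − 30 = 37 left.
May 2123 has 31 days: 37 − 31 = 6 left.
6 days into June 2123 → June 6, 2123.
Counting forward 18 months from June 6, 2123:
month 6 + 18 = 24, which is month 12 of year 2124 → December 2124.
Day 6 is valid in December, giving December 6, 2124.
Advancing 600 days from December 6, 2124:
December has 31 days, so 31 − 6 = 25 days remain after December 6, 2124; 600 − 25 = 575 left.
January 2125 has 31 days: 575 − 31 = 544 left.
February 2125 has 28 days (2125 is not a leap year): 544 − 28 = 516 left.
March 2125 has 31 days: 516 − 31 = 485 left.
April 2125 has 30 days: 485 − 30 = 455 left.
May 2125 has 31 days: 455 − 31 = 424 left.
June 2125 has 30 days: 424 − 30 = 394 left.
July 2125 has 31 days: 394 − 31 = 363 left.
August 2125 has 31 days: 363 − 31 = 332 left.
September 2125 has 30 days: 332 − 30 = 302 left.
October 2125 has 31 days: 302 − 31 = 271 left.
November 2125 has 30 days: 271 − 30 = 241 left.
December 2125 has 31 days: 241 − 31 = 210 left.
January 2126 has 31 days: 210 − 31 = 179 left.
February 2126 has 28 days (2126 is not a leap year): 179 − 28 = 151 left.
March 2126 has 31 days: 151 − 31 = 120 left.
April 2126 has 30 days: 120 − 30 = 90 left.
May 2126 has 31 days: 90 − 31 = 59 left.
June 2126 has 30 days: 59 − 30 = 29 left.
29 days into July 2126 → July 29, 2126.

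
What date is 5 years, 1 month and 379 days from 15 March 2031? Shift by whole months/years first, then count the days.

April 29, 2037

Counting forward 5 years, 1 month and 379 days from March 15, 2031: first the month/year part, then the days.
+5 years → 2036; month 3 + 1 = 4 → April 2036.
Day 15 is valid in April, giving April 15, 2036.
Now add 379 days from April 15, 2036.
April has 30 days, so 30 − 15 = 15 days remain after April 15, 2036; 379 − 15 = 364 left.
May 2036 has 31 days: 364 − 31 = 333 left.
June 2036 has 30 days: 333 − 30 = 303 left.
July 2036 has 31 days: 303 − 31 = 272 left.
August 2036 has 31 days: 272 − 31 = 241 left.
September 2036 has 30 days: 241 − 30 = 211 left.
October 2036 has 31 days: 211 − 31 = 180 left.
November 2036 has 30 days: 180 − 30 = 150 left.
December 2036 has 31 days: 150 − 31 = 119 left.
January 2037 has 31 days: 119 − 31 = 88 left.
February 2037 has 28 days (2037 is not a leap year): 88 − 28 = 60 left.
March 2037 has 31 days: 60 − 31 = 29 left.
29 days into April 2037 → April 29, 2037.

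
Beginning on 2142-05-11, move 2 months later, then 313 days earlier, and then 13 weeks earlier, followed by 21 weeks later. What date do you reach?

October 27, 2141

Adding 2 months from May 11, 2142:
month 5 + 2 = 7 → July 2142.
Day 11 is valid in July, giving July 11, 2142.
Counting back 313 days from July 11, 2142:
Going back 11 days from July 11, 2142 reaches the end of the previous month; 313 − 11 = 302 left.
June 2142 has 30 days: 302 − 30 = 272 left.
May 2142 has 31 days: 272 − 31 = 241 left.
April 2142 has 30 days: 241 − 30 = 211 left.
March 2142 has 31 days: 211 − 31 = 180 left.
February 2142 has 28 days (2142 is not a leap year): 180 − 28 = 152 left.
January 2142 has 31 days: 152 − 31 = 121 left.
December 2141 has 31 days: 121 − 31 = 90 left.
November 2141 has 30 days: 90 − 30 = 60 left.
October 2141 has 31 days: 60 − 31 = 29 left.
September 2141 has 30 days; 30 − 29 = 1 → September 1, 2141.
Subtracting 13 weeks (= 91 days) from September 1, 2141:
Going back 1 day from September 1, 2141 reaches the end of the previous month; 91 − 1 = 90 left.
August 2141 has 31 days: 90 − 31 = 59 left.
July 2141 has 31 days: 59 − 31 = 28 left.
June 2141 has 30 days; 30 − 28 = 2 → June 2, 2141.
Counting forward 21 weeks (= 147 days) from June 2, 2141:
June has 30 days, so 30 − 2 = 28 days remain after June 2, 2141; 147 − 28 = 119 left.
July 2141 has 31 days: 119 − 31 = 88 left.
August 2141 has 31 days: 88 − 31 = 57 left.
September 2141 has 30 days: 57 − 30 = 27 left.
27 days into October 2141 → October 27, 2141.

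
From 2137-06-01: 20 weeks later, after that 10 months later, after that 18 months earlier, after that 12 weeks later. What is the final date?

Counting forward 20 weeks (= 140 days) from June 1, 2137:
June has 30 days, so 30 − 1 = 29 days remain after June 1, 2137; 140 − 29 = 111 left.
July 2137 has 31 days: 111 − 31 = 80 left.
August 2137 has 31 days: 80 − 31 = 49 left.
September 2137 has 30 days: 49 − 30 = 19 left.
19 days into October 2137 → October 19, 2137.
Adding 10 months from October 19, 2137:
month 10 + 10 = 20, which is month 8 of year 2138 → August 2138.
Day 19 is valid in August, giving August 19, 2138.
Counting back 18 months from August 19, 2138:
month 8 − 18 = -10, which is month 2 of year 2137 → February 2137.
Day 19 is valid in February, giving February 19, 2137.
Advancing 12 weeks (= 84 days) from February 19, 2137:
February has 28 days, so 28 − 19 = 9 days remain after February 19, 2137; 84 − 9 = 75 left.
March 2137 has 31 days: 75 − 31 = 44 left.
April 2137 has 30 days: 44 − 30 = 14 left.
14 days into May 2137 → May 14, 2137.

May 14, 2137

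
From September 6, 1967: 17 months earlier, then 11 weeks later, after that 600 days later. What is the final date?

February 12, 1968

Subtracting 17 months from September 6, 1967:
month 9 − 17 = -8, which is month 4 of year 1966 → April 1966.
Day 6 is valid in April, giving April 6, 1966.
Adding 11 weeks (= 77 days) from April 6, 1966:
April has 30 days, so 30 − 6 = 24 days remain after April 6, 1966; 77 − 24 = 53 left.
May 1966 has 31 days: 53 − 31 = 22 left.
22 days into June 1966 → June 22, 1966.
Advancing 600 days from June 22, 1966:
June has 30 days, so 30 − 22 = 8 days remain after June 22, 1966; 600 − 8 = 592 left.
July 1966 has 31 days: 592 − 31 = 561 left.
August 1966 has 31 days: 561 − 31 = 530 left.
September 1966 has 30 days: 530 − 30 = 500 left.
October 1966 has 31 days: 500 − 31 = 469 left.
November 1966 has 30 days: 469 − 30 = 439 left.
December 1966 has 31 days: 439 − 31 = 408 left.
January 1967 has 31 days: 408 − 31 = 377 left.
February 1967 has 28 days (1967 is not a leap year): 377 − 28 = 349 left.
March 1967 has 31 days: 349 − 31 = 318 left.
April 1967 has 30 days: 318 − 30 = 288 left.
May 1967 has 31 days: 288 − 31 = 257 left.
June 1967 has 30 days: 257 − 30 = 227 left.
July 1967 has 31 days: 227 − 31 = 196 left.
August 1967 has 31 days: 196 − 31 = 165 left.
September 1967 has 30 days: 165 − 30 = 135 left.
October 1967 has 31 days: 135 − 31 = 104 left.
November 1967 has 30 days: 104 − 30 = 74 left.
December 1967 has 31 days: 74 − 31 = 43 left.
January 1968 has 31 days: 43 − 31 = 12 left.
12 days into February 1968 → February 12, 1968.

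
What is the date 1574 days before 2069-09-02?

Subtracting 1574 days from September 2, 2069.
Going back 2 days from September 2, 2069 reaches the end of the previous month; 1574 − 2 = 1572 left.
August 2069 has 31 days: 1572 − 31 = 1541 left.
July 2069 has 31 days: 1541 − 31 = 1510 left.
June 2069 has 30 days: 1510 − 30 = 1480 left.
May 2069 has 31 days: 1480 − 31 = 1449 left.
April 2069 has 30 days: 1449 − 30 = 1419 left.
March 2069 has 31 days: 1419 − 31 = 1388 left.
February 2069 has 28 days (2069 is not a leap year): 1388 − 28 = 1360 left.
January 2069 has 31 days: 1360 − 31 = 1329 left.
December 2068 has 31 days: 1329 − 31 = 1298 left.
November 2068 has 30 days: 1298 − 30 = 1268 left.
October 2068 has 31 days: 1268 − 31 = 1237 left.
September 2068 has 30 days: 1237 − 30 = 1207 left.
August 2068 has 31 days: 1207 − 31 = 1176 left.
July 2068 has 31 days: 1176 − 31 = 1145 left.
June 2068 has 30 days: 1145 − 30 = 1115 left.
May 2068 has 31 days: 1115 − 31 = 1084 left.
April 2068 has 30 days: 1084 − 30 = 1054 left.
March 2068 has 31 days: 1054 − 31 = 1023 left.
February 2068 has 29 days (2068 is a leap year): 1023 − 29 = 994 left.
January 2068 has 31 days: 994 − 31 = 963 left.
December 2067 has 31 days: 963 − 31 = 932 left.
November 2067 has 30 days: 932 − 30 = 902 left.
October 2067 has 31 days: 902 − 31 = 871 left.
September 2067 has 30 days: 871 − 30 = 841 left.
August 2067 has 31 days: 841 − 31 = 810 left.
July 2067 has 31 days: 810 − 31 = 779 left.
June 2067 has 30 days: 779 − 30 = 749 left.
May 2067 has 31 days: 749 − 31 = 718 left.
April 2067 has 30 days: 718 − 30 = 688 left.
March 2067 has 31 days: 688 − 31 = 657 left.
February 2067 has 28 days (2067 is not a leap year): 657 − 28 = 629 left.
January 2067 has 31 days: 629 − 31 = 598 left.
December 2066 has 31 days: 598 − 31 = 567 left.
November 2066 has 30 days: 567 − 30 = 537 left.
October 2066 has 31 days: 537 − 31 = 506 left.
September 2066 has 30 days: 506 − 30 = 476 left.
August 2066 has 31 days: 476 − 31 = 445 left.
July 2066 has 31 days: 445 − 31 = 414 left.
June 2066 has 30 days: 414 − 30 = 384 left.
May 2066 has 31 days: 384 − 31 = 353 left.
April 2066 has 30 days: 353 − 30 = 323 left.
March 2066 has 31 days: 323 − 31 = 292 left.
February 2066 has 28 days (2066 is not a leap year): 292 − 28 = 264 left.
January 2066 has 31 days: 264 − 31 = 233 left.
December 2065 has 31 days: 233 − 31 = 202 left.
November 2065 has 30 days: 202 − 30 = 172 left.
October 2065 has 31 days: 172 − 31 = 141 left.
September 2065 has 30 days: 141 − 30 = 111 left.
August 2065 has 31 days: 111 − 31 = 80 left.
July 2065 has 31 days: 80 − 31 = 49 left.
June 2065 has 30 days: 49 − 30 = 19 left.
May 2065 has 31 days; 31 − 19 = 12 → May 12, 2065.

May 12, 2065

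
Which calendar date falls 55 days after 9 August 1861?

Adding 55 days from August 9, 1861.
August has 31 days, so 31 − 9 = 22 days remain after August 9, 1861; 55 − 22 = 33 left.
September 1861 has 30 days: 33 − 30 = 3 left.
3 days into October 1861 → October 3, 1861.

October 3, 1861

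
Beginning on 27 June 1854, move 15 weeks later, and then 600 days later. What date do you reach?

June 1, 1856

Advancing 15 weeks (= 105 days) from June 27, 1854:
June has 30 days, so 30 − 27 = 3 days remain after June 27, 1854; 105 − 3 = 102 left.
July 1854 has 31 days: 102 − 31 = 71 left.
August 1854 has 31 days: 71 − 31 = 40 left.
September 1854 has 30 days: 40 − 30 = 10 left.
10 days into October 1854 → October 10, 1854.
Adding 600 days from October 10, 1854:
October has 31 days, so 31 − 10 = 21 days remain after October 10, 1854; 600 − 21 = 579 left.
November 1854 has 30 days: 579 − 30 = 549 left.
December 1854 has 31 days: 549 − 31 = 518 left.
January 1855 has 31 days: 518 − 31 = 487 left.
February 1855 has 28 days (1855 is not a leap year): 487 − 28 = 459 left.
March 1855 has 31 days: 459 − 31 = 428 left.
April 1855 has 30 days: 428 − 30 = 398 left.
May 1855 has 31 days: 398 − 31 = 367 left.
June 1855 has 30 days: 367 − 30 = 337 left.
July 1855 has 31 days: 337 − 31 = 306 left.
August 1855 has 31 days: 306 − 31 = 275 left.
September 1855 has 30 days: 275 − 30 = 245 left.
October 1855 has 31 days: 245 − 31 = 214 left.
November 1855 has 30 days: 214 − 30 = 184 left.
December 1855 has 31 days: 184 − 31 = 153 left.
January 1856 has 31 days: 153 − 31 = 122 left.
February 1856 has 29 days (1856 is a leap year): 122 − 29 = 93 left.
March 1856 has 31 days: 93 − 31 = 62 left.
April 1856 has 30 days: 62 − 30 = 32 left.
May 1856 has 31 days: 32 − 31 = 1 left.
1 day into June 1856 → June 1, 1856.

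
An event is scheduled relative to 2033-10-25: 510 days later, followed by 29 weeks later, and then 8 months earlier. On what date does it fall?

Adding 510 days from October 25, 2033:
October has 31 days, so 31 − 25 = 6 days remain after October 25, 2033; 510 − 6 = 504 left.
November 2033 has 30 days: 504 − 30 = 474 left.
December 2033 has 31 days: 474 − 31 = 443 left.
January 2034 has 31 days: 443 − 31 = 412 left.
February 2034 has 28 days (2034 is not a leap year): 412 − 28 = 384 left.
March 2034 has 31 days: 384 − 31 = 353 left.
April 2034 has 30 days: 353 − 30 = 323 left.
May 2034 has 31 days: 323 − 31 = 292 left.
June 2034 has 30 days: 292 − 30 = 262 left.
July 2034 has 31 days: 262 − 31 = 231 left.
August 2034 has 31 days: 231 − 31 = 200 left.
September 2034 has 30 days: 200 − 30 = 170 left.
October 2034 has 31 days: 170 − 31 = 139 left.
November 2034 has 30 days: 139 − 30 = 109 left.
December 2034 has 31 days: 109 − 31 = 78 left.
January 2035 has 31 days: 78 − 31 = 47 left.
February 2035 has 28 days (2035 is not a leap year): 47 − 28 = 19 left.
19 days into March 2035 → March 19, 2035.
Advancing 29 weeks (= 203 days) from March 19, 2035:
March has 31 days, so 31 − 19 = 12 days remain after March 19, 2035; 203 − 12 = 191 left.
April 2035 has 30 days: 191 − 30 = 161 left.
May 2035 has 31 days: 161 − 31 = 130 left.
June 2035 has 30 days: 130 − 30 = 100 left.
July 2035 has 31 days: 100 − 31 = 69 left.
August 2035 has 31 days: 69 − 31 = 38 left.
September 2035 has 30 days: 38 − 30 = 8 left.
8 days into October 2035 → October 8, 2035.
Subtracting 8 months from October 8, 2035:
month 10 − 8 = 2 → February 2035.
Day 8 is valid in February, giving February 8, 2035.

February 8, 2035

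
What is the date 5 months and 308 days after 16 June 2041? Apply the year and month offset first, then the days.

Advancing 5 months and 308 days from June 16, 2041: first the month/year part, then the days.
month 6 + 5 = 11 → November 2041.
Day 16 is valid in November, giving November 16, 2041.
Now add 308 days from November 16, 2041.
November has 30 days, so 30 − 16 = 14 days remain after November 16, 2041; 308 − 14 = 294 left.
December 2041 has 31 days: 294 − 31 = 263 left.
January 2042 has 31 days: 263 − 31 = 232 left.
February 2042 has 28 days (2042 is not a leap year): 232 − 28 = 204 left.
March 2042 has 31 days: 204 − 31 = 173 left.
April 2042 has 30 days: 173 − 30 = 143 left.
May 2042 has 31 days: 143 − 31 = 112 left.
June 2042 has 30 days: 112 − 30 = 82 left.
July 2042 has 31 days: 82 − 31 = 51 left.
August 2042 has 31 days: 51 − 31 = 20 left.
20 days into September 2042 → September 20, 2042.

September 20, 2042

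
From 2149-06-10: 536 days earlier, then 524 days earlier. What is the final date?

July 16, 2146

Going back 536 days from June 10, 2149:
Going back 10 days from June 10, 2149 reaches the end of the previous month; 536 − 10 = 526 left.
May 2149 has 31 days: 526 − 31 = 495 left.
April 2149 has 30 days: 495 − 30 = 465 left.
March 2149 has 31 days: 465 − 31 = 434 left.
February 2149 has 28 days (2149 is not a leap year): 434 − 28 = 406 left.
January 2149 has 31 days: 406 − 31 = 375 left.
December 2148 has 31 days: 375 − 31 = 344 left.
November 2148 has 30 days: 344 − 30 = 314 left.
October 2148 has 31 days: 314 − 31 = 283 left.
September 2148 has 30 days: 283 − 30 = 253 left.
August 2148 has 31 days: 253 − 31 = 222 left.
July 2148 has 31 days: 222 − 31 = 191 left.
June 2148 has 30 days: 191 − 30 = 161 left.
May 2148 has 31 days: 161 − 31 = 130 left.
April 2148 has 30 days: 130 − 30 = 100 left.
March 2148 has 31 days: 100 − 31 = 69 left.
February 2148 has 29 days (2148 is a leap year): 69 − 29 = 40 left.
January 2148 has 31 days: 40 − 31 = 9 left.
December 2147 has 31 days; 31 − 9 = 22 → December 22, 2147.
Going back 524 days from December 22, 2147:
Going back 22 days from December 22, 2147 reaches the end of the previous month; 524 − 22 = 502 left.
November 2147 has 30 days: 502 − 30 = 472 left.
October 2147 has 31 days: 472 − 31 = 441 left.
September 2147 has 30 days: 441 − 30 = 411 left.
August 2147 has 31 days: 411 − 31 = 380 left.
July 2147 has 31 days: 380 − 31 = 349 left.
June 2147 has 30 days: 349 − 30 = 319 left.
May 2147 has 31 days: 319 − 31 = 288 left.
April 2147 has 30 days: 288 − 30 = 258 left.
March 2147 has 31 days: 258 − 31 = 227 left.
February 2147 has 28 days (2147 is not a leap year): 227 − 28 = 199 left.
January 2147 has 31 days: 199 − 31 = 168 left.
December 2146 has 31 days: 168 − 31 = 137 left.
November 2146 has 30 days: 137 − 30 = 107 left.
October 2146 has 31 days: 107 − 31 = 76 left.
September 2146 has 30 days: 76 − 30 = 46 left.
August 2146 has 31 days: 46 − 31 = 15 left.
July 2146 has 31 days; 31 − 15 = 16 → July 16, 2146.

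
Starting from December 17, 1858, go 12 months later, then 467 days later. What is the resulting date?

Advancing 12 months from December 17, 1858:
month 12 + 12 = 24, which is month 12 of year 1859 → December 1859.
Day 17 is valid in December, giving December 17, 1859.
Advancing 467 days from December 17, 1859:
December has 31 days, so 31 − 17 = 14 days remain after December 17, 1859; 467 − 14 = 453 left.
January 1860 has 31 days: 453 − 31 = 422 left.
February 1860 has 29 days (1860 is a leap year): 422 − 29 = 393 left.
March 1860 has 31 days: 393 − 31 = 362 left.
April 1860 has 30 days: 362 − 30 = 332 left.
May 1860 has 31 days: 332 − 31 = 301 left.
June 1860 has 30 days: 301 − 30 = 271 left.
July 1860 has 31 days: 271 − 31 = 240 left.
August 1860 has 31 days: 240 − 31 = 209 left.
September 1860 has 30 days: 209 − 30 = 179 left.
October 1860 has 31 days: 179 − 31 = 148 left.
November 1860 has 30 days: 148 − 30 = 118 left.
December 1860 has 31 days: 118 − 31 = 87 left.
January 1861 has 31 days: 87 − 31 = 56 left.
February 1861 has 28 days (1861 is not a leap year): 56 − 28 = 28 left.
28 days into March 1861 → March 28, 1861.

March 28, 1861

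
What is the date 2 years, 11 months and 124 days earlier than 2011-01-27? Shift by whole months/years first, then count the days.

October 26, 2007

Going back 2 years, 11 months and 124 days from January 27, 2011: first the month/year part, then the days.
-2 years → 2009; month 1 − 11 = -10, which is month 2 of year 2008 → February 2008.
Day 27 is valid in February, giving February 27, 2008.
Now subtract 124 days from February 27, 2008.
Going back 27 days from February 27, 2008 reaches the end of the previous month; 124 − 27 = 97 left.
January 2008 has 31 days: 97 − 31 = 66 left.
December 2007 has 31 days: 66 − 31 = 35 left.
November 2007 has 30 days: 35 − 30 = 5 left.
October 2007 has 31 days; 31 − 5 = 26 → October 26, 2007.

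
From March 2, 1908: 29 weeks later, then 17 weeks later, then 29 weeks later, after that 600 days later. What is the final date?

Adding 29 weeks (= 203 days) from March 2, 1908:
March has 31 days, so 31 − 2 = 29 days remain after March 2, 1908; 203 − 29 = 174 left.
April 1908 has 30 days: 174 − 30 = 144 left.
May 1908 has 31 days: 144 − 31 = 113 left.
June 1908 has 30 days: 113 − 30 = 83 left.
July 1908 has 31 days: 83 − 31 = 52 left.
August 1908 has 31 days: 52 − 31 = 21 left.
21 days into September 1908 → September 21, 1908.
Adding 17 weeks (= 119 days) from September 21, 1908:
September has 30 days, so 30 − 21 = 9 days remain after September 21, 1908; 119 − 9 = 110 left.
October 1908 has 31 days: 110 − 31 = 79 left.
November 1908 has 30 days: 79 − 30 = 49 left.
December 1908 has 31 days: 49 − 31 = 18 left.
18 days into January 1909 → January 18, 1909.
Advancing 29 weeks (= 203 days) from January 18, 1909:
January has 31 days, so 31 − 18 = 13 days remain after January 18, 1909; 203 − 13 = 190 left.
February 1909 has 28 days (1909 is not a leap year): 190 − 28 = 162 left.
March 1909 has 31 days: 162 − 31 = 131 left.
April 1909 has 30 days: 131 − 30 = 101 left.
May 1909 has 31 days: 101 − 31 = 70 left.
June 1909 has 30 days: 70 − 30 = 40 left.
July 1909 has 31 days: 40 − 31 = 9 left.
9 days into August 1909 → August 9, 1909.
Adding 600 days from August 9, 1909:
August has 31 days, so 31 − 9 = 22 days remain after August 9, 1909; 600 − 22 = 578 left.
September 1909 has 30 days: 578 − 30 = 548 left.
October 1909 has 31 days: 548 − 31 = 517 left.
November 1909 has 30 days: 517 − 30 = 487 left.
December 1909 has 31 days: 487 − 31 = 456 left.
January 1910 has 31 days: 456 − 31 = 425 left.
February 1910 has 28 days (1910 is not a leap year): 425 − 28 = 397 left.
March 1910 has 31 days: 397 − 31 = 366 left.
April 1910 has 30 days: 366 − 30 = 336 left.
May 1910 has 31 days: 336 − 31 = 305 left.
June 1910 has 30 days: 305 − 30 = 275 left.
July 1910 has 31 days: 275 − 31 = 244 left.
August 1910 has 31 days: 244 − 31 = 213 left.
September 1910 has 30 days: 213 − 30 = 183 left.
October 1910 has 31 days: 183 − 31 = 152 left.
November 1910 has 30 days: 152 − 30 = 122 left.
December 1910 has 31 days: 122 − 31 = 91 left.
January 1911 has 31 days: 91 − 31 = 60 left.
February 1911 has 28 days (1911 is not a leap year): 60 − 28 = 32 left.
March 1911 has 31 days: 32 − 31 = 1 left.
1 day into April 1911 → April 1, 1911.

April 1, 1911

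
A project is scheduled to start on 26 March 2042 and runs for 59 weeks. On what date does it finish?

Counting forward 59 weeks = 413 days from March 26, 2042.
March has 31 days, so 31 − 26 = 5 days remain after March 26, 2042; 413 − 5 = 408 left.
April 2042 has 30 days: 408 − 30 = 378 left.
May 2042 has 31 days: 378 − 31 = 347 left.
June 2042 has 30 days: 347 − 30 = 317 left.
July 2042 has 31 days: 317 − 31 = 286 left.
August 2042 has 31 days: 286 − 31 = 255 left.
September 2042 has 30 days: 255 − 30 = 225 left.
October 2042 has 31 days: 225 − 31 = 194 left.
November 2042 has 30 days: 194 − 30 = 164 left.
December 2042 has 31 days: 164 − 31 = 133 left.
January 2043 has 31 days: 133 − 31 = 102 left.
February 2043 has 28 days (2043 is not a leap year): 102 − 28 = 74 left.
March 2043 has 31 days: 74 − 31 = 43 left.
April 2043 has 30 days: 43 − 30 = 13 left.
13 days into May 2043 → May 13, 2043.

May 13, 2043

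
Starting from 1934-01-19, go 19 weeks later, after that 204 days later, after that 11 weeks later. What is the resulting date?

Advancing 19 weeks (= 133 days) from January 19, 1934:
January has 31 days, so 31 − 19 = 12 days remain after January 19, 1934; 133 − 12 = 121 left.
February 1934 has 28 days (1934 is not a leap year): 121 − 28 = 93 left.
March 1934 has 31 days: 93 − 31 = 62 left.
April 1934 has 30 days: 62 − 30 = 32 left.
May 1934 has 31 days: 32 − 31 = 1 left.
1 day into June 1934 → June 1, 1934.
Counting forward 204 days from June 1, 1934:
June has 30 days, so 30 − 1 = 29 days remain after June 1, 1934; 204 − 29 = 175 left.
July 1934 has 31 days: 175 − 31 = 144 left.
August 1934 has 31 days: 144 − 31 = 113 left.
September 1934 has 30 days: 113 − 30 = 83 left.
October 1934 has 31 days: 83 − 31 = 52 left.
November 1934 has 30 days: 52 − 30 = 22 left.
22 days into December 1934 → December 22, 1934.
Counting forward 11 weeks (= 77 days) from December 22, 1934:
December has 31 days, so 31 − 22 = 9 days remain after December 22, 1934; 77 − 9 = 68 left.
January 1935 has 31 days: 68 − 31 = 37 left.
February 1935 has 28 days (1935 is not a leap year): 37 − 28 = 9 left.
9 days into March 1935 → March 9, 1935.

March 9, 1935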